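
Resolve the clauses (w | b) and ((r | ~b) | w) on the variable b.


The clauses contain complementary literals b and ~b.
Resolution eliminates this pair and disjoins the remaining literals (merging duplicates).

(w | r)


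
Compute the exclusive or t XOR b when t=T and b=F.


Exclusive or is true when exactly one operand is true.
Substitute: t=T, b=F.
T XOR F evaluates to T.

T


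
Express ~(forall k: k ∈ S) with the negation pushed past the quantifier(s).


¬(forall x: φ) = exists x: ¬φ, and ¬(exists x: φ) = forall x: ¬φ.
Apply to the universal statement.

exists k: ~(k ∈ S)


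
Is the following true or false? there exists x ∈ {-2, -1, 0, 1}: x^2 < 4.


Evaluate the predicate on each element: -2:F, -1:T, 0:T, 1:T.
Witness x = -1 satisfies the predicate.

T


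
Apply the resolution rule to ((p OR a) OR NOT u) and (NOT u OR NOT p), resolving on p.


The clauses contain complementary literals p and NOTp.
Resolution eliminates this pair and disjoins the remaining literals (merging duplicates).

(NOT u OR a)


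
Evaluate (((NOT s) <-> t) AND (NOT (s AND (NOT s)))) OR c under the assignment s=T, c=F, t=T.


Substitute s=T, c=F, t=T:
NOT s = F
(NOT s) <-> t = F <-> T = F
NOT s = F
s AND (NOT s) = T AND F = F
NOT (s AND (NOT s)) = T
((NOT s) <-> t) AND (NOT (s AND (NOT s))) = F AND T = F
(((NOT s) <-> t) AND (NOT (s AND (NOT s)))) OR c = F OR F = F

F


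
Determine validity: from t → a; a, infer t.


This is affirming the consequent (fallacy). There exist truth assignments where the premises are all true but the conclusion is false.

Invalid.


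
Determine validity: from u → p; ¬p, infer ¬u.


This matches the form of modus tollens: the conclusion follows in every model of the premises.

Valid.


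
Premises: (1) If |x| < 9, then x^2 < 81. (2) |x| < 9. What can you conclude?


Modus ponens: from (P → Q) and P, infer Q.
P = '|x| < 9' is asserted, and P → Q holds, so Q follows.

x^2 < 81.


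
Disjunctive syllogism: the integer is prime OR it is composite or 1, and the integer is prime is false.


Disjunctive syllogism: from (P ∨ Q) and ¬P, infer Q.
One disjunct, 'the integer is prime', is ruled out; the other must hold.

it is composite or 1


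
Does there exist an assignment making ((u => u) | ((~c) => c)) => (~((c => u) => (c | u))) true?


Search for a satisfying assignment over {c, u}.
Try c=False, u=False: the formula evaluates to True.
A satisfying assignment exists.

Satisfiable.


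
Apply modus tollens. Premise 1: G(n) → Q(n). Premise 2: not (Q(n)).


Modus tollens: from (P → Q) and ¬Q, infer ¬P.
Q = 'Q(n)' is denied; since P → Q, P must also fail.

Not (G(n)).


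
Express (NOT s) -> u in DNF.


Step 1: Rewrite (¬s) → u as ¬(¬s) ∨ u.
Step 2: Eliminate any double negations (¬¬X = X).

s OR u


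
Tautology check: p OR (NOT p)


Build the truth table over {p}:
p | φ
-----
F | T
T | T
Every row evaluates to true.

Yes, it is a tautology.


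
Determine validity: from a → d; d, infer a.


This is affirming the consequent (fallacy). There exist truth assignments where the premises are all true but the conclusion is false.

Invalid.


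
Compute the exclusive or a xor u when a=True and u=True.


Exclusive or is true when exactly one operand is true.
Substitute: a=True, u=True.
True xor True evaluates to False.

False


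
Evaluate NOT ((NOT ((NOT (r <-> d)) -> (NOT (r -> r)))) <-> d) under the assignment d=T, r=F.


Substitute d=T, r=F:
r <-> d = F <-> T = F
NOT (r <-> d) = T
r -> r = F -> F = T
NOT (r -> r) = F
(NOT (r <-> d)) -> (NOT (r -> r)) = T -> F = F
NOT ((NOT (r <-> d)) -> (NOT (r -> r))) = T
(NOT ((NOT (r <-> d)) -> (NOT (r -> r)))) <-> d = T <-> T = T
NOT ((NOT ((NOT (r <-> d)) -> (NOT (r -> r)))) <-> d) = F

F


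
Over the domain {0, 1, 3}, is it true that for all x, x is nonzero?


Evaluate the predicate on each element: 0:F, 1:T, 3:T.
Counterexample x = 0 fails the predicate.

F


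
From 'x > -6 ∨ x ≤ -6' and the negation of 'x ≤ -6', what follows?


Disjunctive syllogism: from (P ∨ Q) and ¬P, infer Q.
One disjunct, 'x ≤ -6', is ruled out; the other must hold.

x > -6


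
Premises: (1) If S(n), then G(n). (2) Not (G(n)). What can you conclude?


Modus tollens: from (P → Q) and ¬Q, infer ¬P.
Q = 'G(n)' is denied; since P → Q, P must also fail.

Not (S(n)).


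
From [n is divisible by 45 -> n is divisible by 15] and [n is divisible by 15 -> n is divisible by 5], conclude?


Hypothetical syllogism: from (P → Q) and (Q → R), infer (P → R).
Chain the two implications through the shared middle term 'n is divisible by 15'.

n is divisible by 45 -> n is divisible by 5


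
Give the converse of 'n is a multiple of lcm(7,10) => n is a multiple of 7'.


The converse of (P → Q) is (Q → P). It is not in general equivalent to the original.
Here P = 'n is a multiple of lcm(7,10)' and Q = 'n is a multiple of 7'.

If n is a multiple of 7, then n is a multiple of lcm(7,10).


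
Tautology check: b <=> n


Build the truth table over {b, n}:
b | n | φ
---------
False | False | True
True | False | False
False | True | False
True | True | True
Counterexample at row 2: with b=True, n=False, the formula is False.

No, it is not a tautology.


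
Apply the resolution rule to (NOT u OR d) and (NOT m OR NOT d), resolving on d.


The clauses contain complementary literals d and NOTd.
Resolution eliminates this pair and disjoins the remaining literals (merging duplicates).

(NOT u OR NOT m)


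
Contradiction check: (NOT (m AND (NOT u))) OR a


Truth table over {a, m, u}:
a | m | u | φ
-------------
F | F | F | T
T | F | F | T
F | T | F | F
T | T | F | T
F | F | T | T
T | F | T | T
F | T | T | T
T | T | T | T
Satisfying assignment at row 1: a=F, m=F, u=F gives T.

No, it is not a contradiction.


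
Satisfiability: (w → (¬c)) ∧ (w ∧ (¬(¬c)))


Check all 4 assignments over {c, w}:
c | w | φ
---------
F | F | F
T | F | F
F | T | F
T | T | F
No assignment makes the formula true.

Unsatisfiable.


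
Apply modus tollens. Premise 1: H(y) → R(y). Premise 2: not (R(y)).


Modus tollens: from (P → Q) and ¬Q, infer ¬P.
Q = 'R(y)' is denied; since P → Q, P must also fail.

Not (H(y)).


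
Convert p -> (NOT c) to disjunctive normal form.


Step 1: Rewrite p → (¬c) as ¬p ∨ (¬c).

(NOT p) OR (NOT c)


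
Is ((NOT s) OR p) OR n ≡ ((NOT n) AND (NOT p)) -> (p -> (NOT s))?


Compare truth tables:
n | p | s | φ | ψ
-----------------
F | F | F | T | T
T | F | F | T | T
F | T | F | T | T
T | T | F | T | T
F | F | T | F | T
T | F | T | T | T
F | T | T | T | T
T | T | T | T | T
They differ at row 5 (n=F, p=F, s=T): φ=F but ψ=T.

No, they are not logically equivalent.


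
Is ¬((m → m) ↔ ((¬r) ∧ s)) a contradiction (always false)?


Truth table over {m, r, s}:
m | r | s | φ
-------------
F | F | F | T
T | F | F | T
F | T | F | T
T | T | F | T
F | F | T | F
T | F | T | F
F | T | T | T
T | T | T | T
Satisfying assignment at row 1: m=F, r=F, s=F gives T.

No, it is not a contradiction.


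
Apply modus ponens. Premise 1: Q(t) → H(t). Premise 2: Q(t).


Modus ponens: from (P → Q) and P, infer Q.
P = 'Q(t)' is asserted, and P → Q holds, so Q follows.

H(t).


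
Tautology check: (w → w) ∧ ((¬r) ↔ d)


Build the truth table over {d, r, w}:
d | r | w | φ
-------------
F | F | F | F
T | F | F | T
F | T | F | T
T | T | F | F
F | F | T | F
T | F | T | T
F | T | T | T
T | T | T | F
Counterexample at row 1: with d=F, r=F, w=F, the formula is F.

No, it is not a tautology.


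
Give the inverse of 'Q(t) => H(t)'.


The inverse of (P → Q) is (¬P → ¬Q). It is equivalent to the converse, not to the original.
Here P = 'Q(t)' and Q = 'H(t)'.

If not (Q(t)), then not (H(t)).


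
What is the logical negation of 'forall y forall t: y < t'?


Negation flips each quantifier (∀↔∃) and negates the inner predicate.
¬(forall y forall t: φ) = exists y exists t: ¬φ.

exists y exists t: ~(y < t)


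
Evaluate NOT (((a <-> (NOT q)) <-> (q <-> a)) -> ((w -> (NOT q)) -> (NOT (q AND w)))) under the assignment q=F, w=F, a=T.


Substitute q=F, w=F, a=T:
… (earlier sub-steps elided)
a <-> (NOT q) = T <-> T = T
q <-> a = F <-> T = F
(a <-> (NOT q)) <-> (q <-> a) = T <-> F = F
NOT q = T
w -> (NOT q) = F -> T = T
q AND w = F AND F = F
NOT (q AND w) = T
(w -> (NOT q)) -> (NOT (q AND w)) = T -> T = T
((a <-> (NOT q)) <-> (q <-> a)) -> ((w -> (NOT q)) -> (NOT (q AND w))) = F -> T = T
NOT (((a <-> (NOT q)) <-> (q <-> a)) -> ((w -> (NOT q)) -> (NOT (q AND w)))) = F

F


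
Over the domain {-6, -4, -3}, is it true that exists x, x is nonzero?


Evaluate the predicate on each element: -6:True, -4:True, -3:True.
Witness x = -6 satisfies the predicate.

True


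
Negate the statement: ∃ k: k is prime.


¬(∀ x: φ) = ∃ x: ¬φ, and ¬(∃ x: φ) = ∀ x: ¬φ.
Apply to the existential statement.

∀ k: ¬(k is prime)


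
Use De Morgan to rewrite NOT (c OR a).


De Morgan: the negation of a disjunction is the conjunction of the negations.
Distribute NOT across OR, flipping it to AND, and negate each literal.

(NOT c) AND (NOT a)


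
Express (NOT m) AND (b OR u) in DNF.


Step 1: Distribute ∧ over ∨: (¬m) ∧ (b ∨ u) = ((¬m) ∧ b) ∨ ((¬m) ∧ u).

((NOT m) AND b) OR ((NOT m) AND u)


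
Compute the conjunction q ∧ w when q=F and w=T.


Conjunction is true only when both operands are true.
Substitute: q=F, w=T.
F ∧ T evaluates to F.

F


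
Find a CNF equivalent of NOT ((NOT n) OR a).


Step 1: Apply De Morgan: ¬((¬n) ∨ a) = ¬(¬n) ∧ ¬a.
Step 2: Eliminate any double negations (¬¬X = X).

n AND (NOT a)


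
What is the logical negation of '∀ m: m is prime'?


¬(∀ x: φ) = ∃ x: ¬φ, and ¬(∃ x: φ) = ∀ x: ¬φ.
Apply to the universal statement.

∃ m: ¬(m is prime)


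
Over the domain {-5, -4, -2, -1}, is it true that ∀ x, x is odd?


Evaluate the predicate on each element: -5:T, -4:F, -2:F, -1:T.
Counterexample x = -4 fails the predicate.

F


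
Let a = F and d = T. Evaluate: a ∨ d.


Disjunction is false only when both operands are false.
Substitute: a=F, d=T.
F ∨ T evaluates to T.

T


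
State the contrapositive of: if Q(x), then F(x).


The contrapositive of (P → Q) is (¬Q → ¬P); it is logically equivalent to the original.
Here P = 'Q(x)' and Q = 'F(x)'.

If not (F(x)), then not (Q(x)).


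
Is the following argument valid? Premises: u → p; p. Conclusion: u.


This is affirming the consequent (fallacy). There exist truth assignments where the premises are all true but the conclusion is false.

Invalid.


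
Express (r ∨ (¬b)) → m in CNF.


Step 1: Rewrite as ¬(r ∨ (¬b)) ∨ m = (¬r ∧ ¬(¬b)) ∨ m.
Step 2: Distribute ∨ over ∧.
Step 3: Eliminate any double negations (¬¬X = X).

((¬r) ∨ m) ∧ (b ∨ m)


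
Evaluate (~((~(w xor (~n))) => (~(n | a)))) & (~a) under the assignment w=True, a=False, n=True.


Substitute w=True, a=False, n=True:
~n = False
w xor (~n) = True xor False = True
~(w xor (~n)) = False
n | a = True | False = True
~(n | a) = False
(~(w xor (~n))) => (~(n | a)) = False => False = True
~((~(w xor (~n))) => (~(n | a))) = False
~a = True
(~((~(w xor (~n))) => (~(n | a)))) & (~a) = False & True = False

False


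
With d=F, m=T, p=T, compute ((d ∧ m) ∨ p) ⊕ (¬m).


Substitute d=F, m=T, p=T:
d ∧ m = F ∧ T = F
(d ∧ m) ∨ p = F ∨ T = T
¬m = F
((d ∧ m) ∨ p) ⊕ (¬m) = T ⊕ F = T

T


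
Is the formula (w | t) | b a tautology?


Build the truth table over {b, t, w}:
b | t | w | φ
-------------
False | False | False | False
True | False | False | True
False | True | False | True
True | True | False | True
False | False | True | True
True | False | True | True
False | True | True | True
True | True | True | True
Counterexample at row 1: with b=False, t=False, w=False, the formula is False.

No, it is not a tautology.


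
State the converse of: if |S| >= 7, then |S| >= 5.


The converse of (P → Q) is (Q → P). It is not in general equivalent to the original.
Here P = '|S| >= 7' and Q = '|S| >= 5'.

If |S| >= 5, then |S| >= 7.


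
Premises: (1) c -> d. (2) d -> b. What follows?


Hypothetical syllogism: from (P → Q) and (Q → R), infer (P → R).
Chain the two implications through the shared middle term 'd'.

c -> b


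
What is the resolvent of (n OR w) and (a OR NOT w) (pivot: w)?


The clauses contain complementary literals w and NOTw.
Resolution eliminates this pair and disjoins the remaining literals (merging duplicates).

(n OR a)


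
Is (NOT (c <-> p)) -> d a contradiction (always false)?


Truth table over {c, d, p}:
c | d | p | φ
-------------
F | F | F | T
T | F | F | F
F | T | F | T
T | T | F | T
F | F | T | F
T | F | T | T
F | T | T | T
T | T | T | T
Satisfying assignment at row 1: c=F, d=F, p=F gives T.

No, it is not a contradiction.


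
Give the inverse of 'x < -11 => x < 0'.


The inverse of (P → Q) is (¬P → ¬Q). It is equivalent to the converse, not to the original.
Here P = 'x < -11' and Q = 'x < 0'.

If not (x < -11), then not (x < 0).


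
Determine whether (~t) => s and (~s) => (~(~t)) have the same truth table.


Compare truth tables:
s | t | φ | ψ
-------------
False | False | False | False
True | False | True | True
False | True | True | True
True | True | True | True
The columns φ and ψ agree on every row.

Yes, they are logically equivalent.


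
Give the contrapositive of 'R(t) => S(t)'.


The contrapositive of (P → Q) is (¬Q → ¬P); it is logically equivalent to the original.
Here P = 'R(t)' and Q = 'S(t)'.

If not (S(t)), then not (R(t)).


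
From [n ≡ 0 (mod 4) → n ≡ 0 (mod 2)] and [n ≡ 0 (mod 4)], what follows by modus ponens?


Modus ponens: from (P → Q) and P, infer Q.
P = 'n ≡ 0 (mod 4)' is asserted, and P → Q holds, so Q follows.

n ≡ 0 (mod 2).


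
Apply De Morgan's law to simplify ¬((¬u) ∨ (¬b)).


De Morgan: the negation of a disjunction is the conjunction of the negations.
Distribute ¬ across ∨, flipping it to ∧, and negate each literal.

u ∧ b


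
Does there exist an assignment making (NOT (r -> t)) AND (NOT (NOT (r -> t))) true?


Check all 4 assignments over {r, t}:
r | t | φ
---------
F | F | F
T | F | F
F | T | F
T | T | F
No assignment makes the formula true.

Unsatisfiable.


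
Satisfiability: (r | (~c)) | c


Search for a satisfying assignment over {c, r}.
Try c=False, r=False: the formula evaluates to True.
A satisfying assignment exists.

Satisfiable.


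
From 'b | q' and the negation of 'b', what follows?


Disjunctive syllogism: from (P ∨ Q) and ¬P, infer Q.
One disjunct, 'b', is ruled out; the other must hold.

q


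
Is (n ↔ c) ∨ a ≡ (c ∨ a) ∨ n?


Compare truth tables:
a | c | n | φ | ψ
-----------------
F | F | F | T | F
T | F | F | T | T
F | T | F | F | T
T | T | F | T | T
F | F | T | F | T
T | F | T | T | T
F | T | T | T | T
T | T | T | T | T
They differ at row 1 (a=F, c=F, n=F): φ=T but ψ=F.

No, they are not logically equivalent.


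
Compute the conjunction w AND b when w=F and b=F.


Conjunction is true only when both operands are true.
Substitute: w=F, b=F.
F AND F evaluates to F.

F


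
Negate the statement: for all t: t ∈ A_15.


¬(for all x: φ) = there exists x: ¬φ, and ¬(there exists x: φ) = for all x: ¬φ.
Apply to the universal statement.

there exists t: NOT(t ∈ A_15)


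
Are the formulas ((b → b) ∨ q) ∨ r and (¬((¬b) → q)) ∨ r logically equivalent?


Compare truth tables:
b | q | r | φ | ψ
-----------------
F | F | F | T | T
T | F | F | T | F
F | T | F | T | F
T | T | F | T | F
F | F | T | T | T
T | F | T | T | T
F | T | T | T | T
T | T | T | T | T
They differ at row 2 (b=T, q=F, r=F): φ=T but ψ=F.

No, they are not logically equivalent.


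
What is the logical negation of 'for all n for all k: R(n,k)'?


Negation flips each quantifier (∀↔∃) and negates the inner predicate.
¬(for all n for all k: φ) = there exists n there exists k: ¬φ.

there exists n there exists k: NOT(R(n,k))


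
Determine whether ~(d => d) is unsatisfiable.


Truth table over {d}:
d | φ
-----
False | False
True | False
Every row is false.

Yes, it is a contradiction.


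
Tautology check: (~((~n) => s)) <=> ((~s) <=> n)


Build the truth table over {n, s}:
n | s | φ
---------
False | False | False
True | False | False
False | True | False
True | True | True
Counterexample at row 1: with n=False, s=False, the formula is False.

No, it is not a tautology.


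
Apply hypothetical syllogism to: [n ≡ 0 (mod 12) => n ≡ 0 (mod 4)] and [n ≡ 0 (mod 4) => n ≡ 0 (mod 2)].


Hypothetical syllogism: from (P → Q) and (Q → R), infer (P → R).
Chain the two implications through the shared middle term 'n ≡ 0 (mod 4)'.

n ≡ 0 (mod 12) => n ≡ 0 (mod 2)


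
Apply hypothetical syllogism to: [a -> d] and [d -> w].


Hypothetical syllogism: from (P → Q) and (Q → R), infer (P → R).
Chain the two implications through the shared middle term 'd'.

a -> w


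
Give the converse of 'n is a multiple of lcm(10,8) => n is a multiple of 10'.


The converse of (P → Q) is (Q → P). It is not in general equivalent to the original.
Here P = 'n is a multiple of lcm(10,8)' and Q = 'n is a multiple of 10'.

If n is a multiple of 10, then n is a multiple of lcm(10,8).


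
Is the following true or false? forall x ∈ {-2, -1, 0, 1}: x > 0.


Evaluate the predicate on each element: -2:False, -1:False, 0:False, 1:True.
Counterexample x = -2 fails the predicate.

False


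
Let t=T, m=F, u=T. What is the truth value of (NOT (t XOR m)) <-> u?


Substitute t=T, m=F, u=T:
t XOR m = T XOR F = T
NOT (t XOR m) = F
(NOT (t XOR m)) <-> u = F <-> T = F

F


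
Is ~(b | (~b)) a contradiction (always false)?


Truth table over {b}:
b | φ
-----
False | False
True | False
Every row is false.

Yes, it is a contradiction.


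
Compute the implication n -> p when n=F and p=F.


Implication is false only when antecedent is true and consequent is false.
Substitute: n=F, p=F.
F -> F evaluates to T.

T


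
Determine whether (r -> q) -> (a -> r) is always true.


Build the truth table over {a, q, r}:
a | q | r | φ
-------------
F | F | F | T
T | F | F | F
F | T | F | T
T | T | F | F
F | F | T | T
T | F | T | T
F | T | T | T
T | T | T | T
Counterexample at row 2: with a=T, q=F, r=F, the formula is F.

No, it is not a tautology.


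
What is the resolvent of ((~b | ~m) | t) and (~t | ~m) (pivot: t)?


The clauses contain complementary literals t and ~t.
Resolution eliminates this pair and disjoins the remaining literals (merging duplicates).

(~m | ~b)


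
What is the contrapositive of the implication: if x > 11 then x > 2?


The contrapositive of (P → Q) is (¬Q → ¬P); it is logically equivalent to the original.
Here P = 'x > 11' and Q = 'x > 2'.

If not (x > 2), then not (x > 11).


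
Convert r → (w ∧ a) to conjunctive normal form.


Step 1: Rewrite r → (w ∧ a) as ¬r ∨ (w ∧ a).
Step 2: Distribute ∨ over ∧.

((¬r) ∨ w) ∧ ((¬r) ∨ a)


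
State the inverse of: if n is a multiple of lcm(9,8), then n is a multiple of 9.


The inverse of (P → Q) is (¬P → ¬Q). It is equivalent to the converse, not to the original.
Here P = 'n is a multiple of lcm(9,8)' and Q = 'n is a multiple of 9'.

If not (n is a multiple of lcm(9,8)), then not (n is a multiple of 9).


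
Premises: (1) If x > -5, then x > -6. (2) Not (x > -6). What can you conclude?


Modus tollens: from (P → Q) and ¬Q, infer ¬P.
Q = 'x > -6' is denied; since P → Q, P must also fail.

Not (x > -5).


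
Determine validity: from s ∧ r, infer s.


This matches the form of conjunction elimination: the conclusion follows in every model of the premises.

Valid.


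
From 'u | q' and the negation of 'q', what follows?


Disjunctive syllogism: from (P ∨ Q) and ¬P, infer Q.
One disjunct, 'q', is ruled out; the other must hold.

u


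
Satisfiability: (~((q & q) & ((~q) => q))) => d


Search for a satisfying assignment over {d, q}.
Try d=True, q=False: the formula evaluates to True.
A satisfying assignment exists.

Satisfiable.


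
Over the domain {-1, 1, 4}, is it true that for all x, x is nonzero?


Evaluate the predicate on each element: -1:T, 1:T, 4:T.
Every element satisfies the predicate.

T


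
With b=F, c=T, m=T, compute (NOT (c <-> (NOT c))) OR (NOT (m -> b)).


Substitute b=F, c=T, m=T:
NOT c = F
c <-> (NOT c) = T <-> F = F
NOT (c <-> (NOT c)) = T
m -> b = T -> F = F
NOT (m -> b) = T
(NOT (c <-> (NOT c))) OR (NOT (m -> b)) = T OR T = T

T


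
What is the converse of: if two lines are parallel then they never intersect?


The converse of (P → Q) is (Q → P). It is not in general equivalent to the original.
Here P = 'two lines are parallel' and Q = 'they never intersect'.

If they never intersect, then two lines are parallel.


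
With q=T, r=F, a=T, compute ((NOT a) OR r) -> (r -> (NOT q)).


Substitute q=T, r=F, a=T:
NOT a = F
(NOT a) OR r = F OR F = F
NOT q = F
r -> (NOT q) = F -> F = T
((NOT a) OR r) -> (r -> (NOT q)) = F -> T = T

T


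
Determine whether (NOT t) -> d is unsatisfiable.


Truth table over {d, t}:
d | t | φ
---------
F | F | F
T | F | T
F | T | T
T | T | T
Satisfying assignment at row 2: d=T, t=F gives T.

No, it is not a contradiction.


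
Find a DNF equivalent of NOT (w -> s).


Step 1: Rewrite implication then negate: ¬(¬w ∨ s) = w ∧ ¬s.

w AND (NOT s)


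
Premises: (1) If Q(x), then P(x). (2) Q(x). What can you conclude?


Modus ponens: from (P → Q) and P, infer Q.
P = 'Q(x)' is asserted, and P → Q holds, so Q follows.

P(x).


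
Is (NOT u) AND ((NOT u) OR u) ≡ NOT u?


Compare truth tables:
u | φ | ψ
---------
F | T | T
T | F | F
The columns φ and ψ agree on every row.

Yes, they are logically equivalent.


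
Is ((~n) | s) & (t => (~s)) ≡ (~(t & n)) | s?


Compare truth tables:
n | s | t | φ | ψ
-----------------
False | False | False | True | True
True | False | False | False | True
False | True | False | True | True
True | True | False | True | True
False | False | True | True | True
True | False | True | False | False
False | True | True | False | True
True | True | True | False | True
They differ at row 2 (n=True, s=False, t=False): φ=False but ψ=True.

No, they are not logically equivalent.


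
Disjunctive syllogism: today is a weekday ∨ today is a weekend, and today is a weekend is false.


Disjunctive syllogism: from (P ∨ Q) and ¬P, infer Q.
One disjunct, 'today is a weekend', is ruled out; the other must hold.

today is a weekday


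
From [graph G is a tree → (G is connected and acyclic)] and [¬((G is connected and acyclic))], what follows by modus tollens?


Modus tollens: from (P → Q) and ¬Q, infer ¬P.
Q = '(G is connected and acyclic)' is denied; since P → Q, P must also fail.

Not (graph G is a tree).


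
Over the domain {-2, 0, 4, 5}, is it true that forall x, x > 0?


Evaluate the predicate on each element: -2:False, 0:False, 4:True, 5:True.
Counterexample x = -2 fails the predicate.

False


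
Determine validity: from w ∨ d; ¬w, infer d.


This matches the form of disjunctive syllogism: the conclusion follows in every model of the premises.

Valid.


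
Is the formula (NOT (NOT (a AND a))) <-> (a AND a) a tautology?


Build the truth table over {a}:
a | φ
-----
F | T
T | T
Every row evaluates to true.

Yes, it is a tautology.


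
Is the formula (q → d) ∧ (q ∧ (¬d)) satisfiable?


Check all 4 assignments over {d, q}:
d | q | φ
---------
F | F | F
T | F | F
F | T | F
T | T | F
No assignment makes the formula true.

Unsatisfiable.


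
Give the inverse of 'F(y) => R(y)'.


The inverse of (P → Q) is (¬P → ¬Q). It is equivalent to the converse, not to the original.
Here P = 'F(y)' and Q = 'R(y)'.

If not (F(y)), then not (R(y)).


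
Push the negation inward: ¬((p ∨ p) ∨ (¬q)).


De Morgan: the negation of a disjunction is the conjunction of the negations.
Distribute ¬ across ∨, flipping it to ∧, and negate each literal.

((¬p) ∧ (¬p)) ∧ q


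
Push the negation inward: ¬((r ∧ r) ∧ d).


De Morgan: the negation of a conjunction is the disjunction of the negations.
Distribute ¬ across ∧, flipping it to ∨, and negate each literal.

((¬r) ∨ (¬r)) ∨ (¬d)


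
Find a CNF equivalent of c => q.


Step 1: Rewrite c → q as ¬c ∨ q.

(~c) | q


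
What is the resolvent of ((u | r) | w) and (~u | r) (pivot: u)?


The clauses contain complementary literals u and ~u.
Resolution eliminates this pair and disjoins the remaining literals (merging duplicates).

(w | r)


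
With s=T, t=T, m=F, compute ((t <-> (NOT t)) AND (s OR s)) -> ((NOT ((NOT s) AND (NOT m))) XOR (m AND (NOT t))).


Substitute s=T, t=T, m=F:
… (earlier sub-steps elided)
s OR s = T OR T = T
(t <-> (NOT t)) AND (s OR s) = F AND T = F
NOT s = F
NOT m = T
(NOT s) AND (NOT m) = F AND T = F
NOT ((NOT s) AND (NOT m)) = T
NOT t = F
m AND (NOT t) = F AND F = F
(NOT ((NOT s) AND (NOT m))) XOR (m AND (NOT t)) = T XOR F = T
((t <-> (NOT t)) AND (s OR s)) -> ((NOT ((NOT s) AND (NOT m))) XOR (m AND (NOT t))) = F -> T = T

T


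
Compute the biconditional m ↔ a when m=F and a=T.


Biconditional is true when both operands have the same truth value.
Substitute: m=F, a=T.
F ↔ T evaluates to F.

F


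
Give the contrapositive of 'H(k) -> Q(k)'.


The contrapositive of (P → Q) is (¬Q → ¬P); it is logically equivalent to the original.
Here P = 'H(k)' and Q = 'Q(k)'.

If not (Q(k)), then not (H(k)).


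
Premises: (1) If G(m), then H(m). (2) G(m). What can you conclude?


Modus ponens: from (P → Q) and P, infer Q.
P = 'G(m)' is asserted, and P → Q holds, so Q follows.

H(m).


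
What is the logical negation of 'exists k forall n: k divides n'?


Negation flips each quantifier (∀↔∃) and negates the inner predicate.
¬(exists k forall n: φ) = forall k exists n: ¬φ.

forall k exists n: ~(k divides n)


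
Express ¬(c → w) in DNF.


Step 1: Rewrite implication then negate: ¬(¬c ∨ w) = c ∧ ¬w.

c ∧ (¬w)


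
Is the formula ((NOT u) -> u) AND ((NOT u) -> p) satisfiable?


Search for a satisfying assignment over {p, u}.
Try p=F, u=T: the formula evaluates to T.
A satisfying assignment exists.

Satisfiable.


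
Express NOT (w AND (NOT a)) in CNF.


Step 1: Apply De Morgan: ¬(w ∧ (¬a)) = ¬w ∨ ¬(¬a).
Step 2: Eliminate any double negations (¬¬X = X).

(NOT w) OR a


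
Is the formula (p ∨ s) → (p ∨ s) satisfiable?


Search for a satisfying assignment over {p, s}.
Try p=F, s=F: the formula evaluates to T.
A satisfying assignment exists.

Satisfiable.


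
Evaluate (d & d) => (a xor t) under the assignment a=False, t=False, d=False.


Substitute a=False, t=False, d=False:
d & d = False & False = False
a xor t = False xor False = False
(d & d) => (a xor t) = False => False = True

True


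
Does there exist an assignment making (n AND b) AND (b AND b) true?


Search for a satisfying assignment over {b, n}.
Try b=T, n=T: the formula evaluates to T.
A satisfying assignment exists.

Satisfiable.


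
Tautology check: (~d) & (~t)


Build the truth table over {d, t}:
d | t | φ
---------
False | False | True
True | False | False
False | True | False
True | True | False
Counterexample at row 2: with d=True, t=False, the formula is False.

No, it is not a tautology.


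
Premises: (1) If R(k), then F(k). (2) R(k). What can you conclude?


Modus ponens: from (P → Q) and P, infer Q.
P = 'R(k)' is asserted, and P → Q holds, so Q follows.

F(k).


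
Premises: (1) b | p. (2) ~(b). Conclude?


Disjunctive syllogism: from (P ∨ Q) and ¬P, infer Q.
One disjunct, 'b', is ruled out; the other must hold.

p


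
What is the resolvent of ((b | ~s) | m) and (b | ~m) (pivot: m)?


The clauses contain complementary literals m and ~m.
Resolution eliminates this pair and disjoins the remaining literals (merging duplicates).

(b | ~s)


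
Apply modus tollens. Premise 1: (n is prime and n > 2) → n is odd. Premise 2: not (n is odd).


Modus tollens: from (P → Q) and ¬Q, infer ¬P.
Q = 'n is odd' is denied; since P → Q, P must also fail.

Not ((n is prime and n > 2)).


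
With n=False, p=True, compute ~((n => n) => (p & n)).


Substitute n=False, p=True:
n => n = False => False = True
p & n = True & False = False
(n => n) => (p & n) = True => False = False
~((n => n) => (p & n)) = True

True


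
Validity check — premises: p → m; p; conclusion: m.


This matches the form of modus ponens: the conclusion follows in every model of the premises.

Valid.


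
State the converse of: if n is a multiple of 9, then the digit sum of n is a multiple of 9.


The converse of (P → Q) is (Q → P). It is not in general equivalent to the original.
Here P = 'n is a multiple of 9' and Q = 'the digit sum of n is a multiple of 9'.

If the digit sum of n is a multiple of 9, then n is a multiple of 9.


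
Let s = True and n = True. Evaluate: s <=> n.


Biconditional is true when both operands have the same truth value.
Substitute: s=True, n=True.
True <=> True evaluates to True.

True


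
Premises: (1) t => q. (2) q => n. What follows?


Hypothetical syllogism: from (P → Q) and (Q → R), infer (P → R).
Chain the two implications through the shared middle term 'q'.

t => n


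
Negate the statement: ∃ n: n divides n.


¬(∀ x: φ) = ∃ x: ¬φ, and ¬(∃ x: φ) = ∀ x: ¬φ.
Apply to the existential statement.

∀ n: ¬(n divides n)


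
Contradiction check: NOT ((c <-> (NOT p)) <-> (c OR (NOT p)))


Truth table over {c, p}:
c | p | φ
---------
F | F | T
T | F | F
F | T | T
T | T | T
Satisfying assignment at row 1: c=F, p=F gives T.

No, it is not a contradiction.


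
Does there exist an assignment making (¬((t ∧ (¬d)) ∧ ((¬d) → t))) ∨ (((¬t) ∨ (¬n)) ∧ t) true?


Search for a satisfying assignment over {d, n, t}.
Try d=F, n=F, t=F: the formula evaluates to T.
A satisfying assignment exists.

Satisfiable.


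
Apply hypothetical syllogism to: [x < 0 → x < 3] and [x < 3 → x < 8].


Hypothetical syllogism: from (P → Q) and (Q → R), infer (P → R).
Chain the two implications through the shared middle term 'x < 3'.

x < 0 → x < 8


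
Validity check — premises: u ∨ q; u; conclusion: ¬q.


This is affirming a disjunct (fallacy). There exist truth assignments where the premises are all true but the conclusion is false.

Invalid.


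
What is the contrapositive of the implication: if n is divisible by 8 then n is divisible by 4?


The contrapositive of (P → Q) is (¬Q → ¬P); it is logically equivalent to the original.
Here P = 'n is divisible by 8' and Q = 'n is divisible by 4'.

If not (n is divisible by 4), then not (n is divisible by 8).


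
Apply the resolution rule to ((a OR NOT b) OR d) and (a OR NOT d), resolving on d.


The clauses contain complementary literals d and NOTd.
Resolution eliminates this pair and disjoins the remaining literals (merging duplicates).

(a OR NOT b)


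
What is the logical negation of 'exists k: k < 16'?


¬(forall x: φ) = exists x: ¬φ, and ¬(exists x: φ) = forall x: ¬φ.
Apply to the existential statement.

forall k: ~(k < 16)


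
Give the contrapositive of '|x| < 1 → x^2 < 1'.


The contrapositive of (P → Q) is (¬Q → ¬P); it is logically equivalent to the original.
Here P = '|x| < 1' and Q = 'x^2 < 1'.

If not (x^2 < 1), then not (|x| < 1).


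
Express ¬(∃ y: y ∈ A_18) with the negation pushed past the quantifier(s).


¬(∀ x: φ) = ∃ x: ¬φ, and ¬(∃ x: φ) = ∀ x: ¬φ.
Apply to the existential statement.

∀ y: ¬(y ∈ A_18)


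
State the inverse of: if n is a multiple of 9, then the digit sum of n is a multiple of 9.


The inverse of (P → Q) is (¬P → ¬Q). It is equivalent to the converse, not to the original.
Here P = 'n is a multiple of 9' and Q = 'the digit sum of n is a multiple of 9'.

If not (n is a multiple of 9), then not (the digit sum of n is a multiple of 9).


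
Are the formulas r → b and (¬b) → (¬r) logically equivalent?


Compare truth tables:
b | r | φ | ψ
-------------
F | F | T | T
T | F | T | T
F | T | F | F
T | T | T | T
The columns φ and ψ agree on every row.

Yes, they are logically equivalent.


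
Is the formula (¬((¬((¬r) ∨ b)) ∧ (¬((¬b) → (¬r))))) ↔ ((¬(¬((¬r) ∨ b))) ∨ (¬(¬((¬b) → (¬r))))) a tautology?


Build the truth table over {b, r}:
b | r | φ
---------
F | F | T
T | F | T
F | T | T
T | T | T
Every row evaluates to true.

Yes, it is a tautology.


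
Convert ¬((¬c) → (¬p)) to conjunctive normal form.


Step 1: Rewrite (¬c) → (¬p) as ¬(¬c) ∨ (¬p).
Step 2: Negate: ¬(¬(¬c) ∨ (¬p)) = (¬c) ∧ ¬(¬p) (De Morgan + double negation).
Step 3: Eliminate any double negations (¬¬X = X).

(¬c) ∧ p


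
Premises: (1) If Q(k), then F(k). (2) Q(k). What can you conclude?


Modus ponens: from (P → Q) and P, infer Q.
P = 'Q(k)' is asserted, and P → Q holds, so Q follows.

F(k).


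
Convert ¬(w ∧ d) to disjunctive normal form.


Step 1: Apply De Morgan: ¬(w ∧ d) = ¬w ∨ ¬d.

(¬w) ∨ (¬d)


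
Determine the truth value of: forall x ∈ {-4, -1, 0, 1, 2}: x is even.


Evaluate the predicate on each element: -4:True, -1:False, 0:True, 1:False, 2:True.
Counterexample x = -1 fails the predicate.

False


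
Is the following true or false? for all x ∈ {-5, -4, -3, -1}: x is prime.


Evaluate the predicate on each element: -5:F, -4:F, -3:F, -1:F.
Counterexample x = -5 fails the predicate.

F


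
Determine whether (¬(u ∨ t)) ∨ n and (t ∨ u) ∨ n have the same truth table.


Compare truth tables:
n | t | u | φ | ψ
-----------------
F | F | F | T | F
T | F | F | T | T
F | T | F | F | T
T | T | F | T | T
F | F | T | F | T
T | F | T | T | T
F | T | T | F | T
T | T | T | T | T
They differ at row 1 (n=F, t=F, u=F): φ=T but ψ=F.

No, they are not logically equivalent.


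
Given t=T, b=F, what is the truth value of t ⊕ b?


Exclusive or is true when exactly one operand is true.
Substitute: t=T, b=F.
T ⊕ F evaluates to T.

T


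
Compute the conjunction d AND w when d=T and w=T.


Conjunction is true only when both operands are true.
Substitute: d=T, w=T.
T AND T evaluates to T.

T


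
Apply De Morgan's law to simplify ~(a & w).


De Morgan: the negation of a conjunction is the disjunction of the negations.
Distribute ~ across &, flipping it to |, and negate each literal.

(~a) | (~w)


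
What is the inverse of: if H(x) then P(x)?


The inverse of (P → Q) is (¬P → ¬Q). It is equivalent to the converse, not to the original.
Here P = 'H(x)' and Q = 'P(x)'.

If not (H(x)), then not (P(x)).


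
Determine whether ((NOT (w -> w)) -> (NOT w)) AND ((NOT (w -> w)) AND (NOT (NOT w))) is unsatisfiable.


Truth table over {w}:
w | φ
-----
F | F
T | F
Every row is false.

Yes, it is a contradiction.


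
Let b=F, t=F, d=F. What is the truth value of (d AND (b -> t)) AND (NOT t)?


Substitute b=F, t=F, d=F:
b -> t = F -> F = T
d AND (b -> t) = F AND T = F
NOT t = T
(d AND (b -> t)) AND (NOT t) = F AND T = F

F


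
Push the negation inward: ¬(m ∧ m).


De Morgan: the negation of a conjunction is the disjunction of the negations.
Distribute ¬ across ∧, flipping it to ∨, and negate each literal.

(¬m) ∨ (¬m)


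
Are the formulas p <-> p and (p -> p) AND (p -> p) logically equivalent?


Compare truth tables:
p | φ | ψ
---------
F | T | T
T | T | T
The columns φ and ψ agree on every row.

Yes, they are logically equivalent.


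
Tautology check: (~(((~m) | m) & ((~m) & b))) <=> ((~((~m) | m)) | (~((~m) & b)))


Build the truth table over {b, m}:
b | m | φ
---------
False | False | True
True | False | True
False | True | True
True | True | True
Every row evaluates to true.

Yes, it is a tautology.


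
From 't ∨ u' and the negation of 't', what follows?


Disjunctive syllogism: from (P ∨ Q) and ¬P, infer Q.
One disjunct, 't', is ruled out; the other must hold.

u


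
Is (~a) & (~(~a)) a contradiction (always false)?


Truth table over {a}:
a | φ
-----
False | False
True | False
Every row is false.

Yes, it is a contradiction.


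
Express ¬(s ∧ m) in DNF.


Step 1: Apply De Morgan: ¬(s ∧ m) = ¬s ∨ ¬m.

(¬s) ∨ (¬m)


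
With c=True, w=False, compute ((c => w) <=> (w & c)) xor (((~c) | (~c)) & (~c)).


Substitute c=True, w=False:
c => w = True => False = False
w & c = False & True = False
(c => w) <=> (w & c) = False <=> False = True
~c = False
~c = False
(~c) | (~c) = False | False = False
~c = False
((~c) | (~c)) & (~c) = False & False = False
((c => w) <=> (w & c)) xor (((~c) | (~c)) & (~c)) = True xor False = True

True


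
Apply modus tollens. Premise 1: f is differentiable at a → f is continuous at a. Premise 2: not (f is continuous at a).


Modus tollens: from (P → Q) and ¬Q, infer ¬P.
Q = 'f is continuous at a' is denied; since P → Q, P must also fail.

Not (f is differentiable at a).


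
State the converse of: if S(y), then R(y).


The converse of (P → Q) is (Q → P). It is not in general equivalent to the original.
Here P = 'S(y)' and Q = 'R(y)'.

If R(y), then S(y).


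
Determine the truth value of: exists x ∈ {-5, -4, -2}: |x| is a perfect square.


Evaluate the predicate on each element: -5:False, -4:True, -2:False.
Witness x = -4 satisfies the predicate.

True


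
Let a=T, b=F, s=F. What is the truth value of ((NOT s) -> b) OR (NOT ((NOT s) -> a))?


Substitute a=T, b=F, s=F:
NOT s = T
(NOT s) -> b = T -> F = F
NOT s = T
(NOT s) -> a = T -> T = T
NOT ((NOT s) -> a) = F
((NOT s) -> b) OR (NOT ((NOT s) -> a)) = F OR F = F

F


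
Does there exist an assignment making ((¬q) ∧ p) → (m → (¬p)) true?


Search for a satisfying assignment over {m, p, q}.
Try m=F, p=F, q=F: the formula evaluates to T.
A satisfying assignment exists.

Satisfiable.


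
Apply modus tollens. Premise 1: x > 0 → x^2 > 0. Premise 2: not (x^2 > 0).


Modus tollens: from (P → Q) and ¬Q, infer ¬P.
Q = 'x^2 > 0' is denied; since P → Q, P must also fail.

Not (x > 0).


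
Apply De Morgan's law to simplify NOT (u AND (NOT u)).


De Morgan: the negation of a conjunction is the disjunction of the negations.
Distribute NOT across AND, flipping it to OR, and negate each literal.

(NOT u) OR u


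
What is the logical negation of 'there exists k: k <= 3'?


¬(for all x: φ) = there exists x: ¬φ, and ¬(there exists x: φ) = for all x: ¬φ.
Apply to the existential statement.

for all k: NOT(k <= 3)


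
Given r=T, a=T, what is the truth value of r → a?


Implication is false only when antecedent is true and consequent is false.
Substitute: r=T, a=T.
T → T evaluates to T.

T


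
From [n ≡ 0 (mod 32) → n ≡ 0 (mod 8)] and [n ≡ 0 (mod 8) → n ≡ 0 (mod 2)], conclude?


Hypothetical syllogism: from (P → Q) and (Q → R), infer (P → R).
Chain the two implications through the shared middle term 'n ≡ 0 (mod 8)'.

n ≡ 0 (mod 32) → n ≡ 0 (mod 2)


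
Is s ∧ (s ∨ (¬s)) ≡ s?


Compare truth tables:
s | φ | ψ
---------
F | F | F
T | T | T
The columns φ and ψ agree on every row.

Yes, they are logically equivalent.
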